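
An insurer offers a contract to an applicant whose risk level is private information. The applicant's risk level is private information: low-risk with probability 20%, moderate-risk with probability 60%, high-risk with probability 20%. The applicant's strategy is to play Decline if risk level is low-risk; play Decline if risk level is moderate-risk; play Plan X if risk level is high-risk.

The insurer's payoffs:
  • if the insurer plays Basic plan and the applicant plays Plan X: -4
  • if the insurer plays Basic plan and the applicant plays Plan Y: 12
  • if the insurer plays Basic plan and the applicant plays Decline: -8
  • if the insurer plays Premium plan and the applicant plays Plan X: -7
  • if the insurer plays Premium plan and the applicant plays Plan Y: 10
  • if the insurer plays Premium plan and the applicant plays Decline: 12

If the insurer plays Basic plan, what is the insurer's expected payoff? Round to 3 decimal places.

E[Basic plan] = 0.2·(-8) + 0.6·(-8) + 0.2·(-4) = (-1.6) + (-4.8) + (-0.8) = -7.2

-7.200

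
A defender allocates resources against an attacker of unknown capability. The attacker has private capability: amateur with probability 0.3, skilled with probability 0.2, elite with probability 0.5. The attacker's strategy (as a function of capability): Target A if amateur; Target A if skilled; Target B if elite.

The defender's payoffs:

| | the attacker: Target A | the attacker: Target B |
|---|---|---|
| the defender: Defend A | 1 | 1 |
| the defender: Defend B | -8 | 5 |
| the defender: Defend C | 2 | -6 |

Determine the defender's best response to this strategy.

E[Defend A] = 0.3·(1) + 0.2·(1) + 0.5·(1) = 1
E[Defend B] = 0.3·(-8) + 0.2·(-8) + 0.5·(5) = -1.5
E[Defend C] = 0.3·(2) + 0.2·(2) + 0.5·(-6) = -2
Best response: Defend A (1 is the largest).

Defend A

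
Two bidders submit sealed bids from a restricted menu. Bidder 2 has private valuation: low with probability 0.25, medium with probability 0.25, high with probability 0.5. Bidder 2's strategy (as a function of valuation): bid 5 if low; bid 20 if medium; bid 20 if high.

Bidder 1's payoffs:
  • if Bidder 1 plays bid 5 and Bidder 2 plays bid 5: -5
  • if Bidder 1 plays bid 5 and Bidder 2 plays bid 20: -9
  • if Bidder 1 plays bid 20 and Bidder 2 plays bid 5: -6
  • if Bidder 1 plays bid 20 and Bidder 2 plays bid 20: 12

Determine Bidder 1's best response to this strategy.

bid 20

E[bid 5] = 0.25·(-5) + 0.25·(-9) + 0.5·(-9) = -8
E[bid 20] = 0.25·(-6) + 0.25·(12) + 0.5·(12) = 7.5
Best response: bid 20 (7.5 is the largest).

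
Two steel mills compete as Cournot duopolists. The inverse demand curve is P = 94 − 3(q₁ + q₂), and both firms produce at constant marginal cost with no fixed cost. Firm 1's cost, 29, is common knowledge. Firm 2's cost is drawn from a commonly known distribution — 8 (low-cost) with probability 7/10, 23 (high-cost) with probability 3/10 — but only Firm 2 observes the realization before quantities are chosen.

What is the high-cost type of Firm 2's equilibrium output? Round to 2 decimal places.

Type-c best response for Firm 2: q₂(c) = (94 − c)/6 − q₁/2.
Firm 1 maximizes expected profit; its first-order condition is 94 − 6q₁ − 3E[q₂] − 29 = 0.
Substituting E[q₂] and solving: E[c₂] = 12.5, so q₁ = (94 − 2·29 + 12.5)/9 = 5.38889.
q₂(high-cost) = (94 − 23 − 3·5.38889)/6 = 9.13889.

9.14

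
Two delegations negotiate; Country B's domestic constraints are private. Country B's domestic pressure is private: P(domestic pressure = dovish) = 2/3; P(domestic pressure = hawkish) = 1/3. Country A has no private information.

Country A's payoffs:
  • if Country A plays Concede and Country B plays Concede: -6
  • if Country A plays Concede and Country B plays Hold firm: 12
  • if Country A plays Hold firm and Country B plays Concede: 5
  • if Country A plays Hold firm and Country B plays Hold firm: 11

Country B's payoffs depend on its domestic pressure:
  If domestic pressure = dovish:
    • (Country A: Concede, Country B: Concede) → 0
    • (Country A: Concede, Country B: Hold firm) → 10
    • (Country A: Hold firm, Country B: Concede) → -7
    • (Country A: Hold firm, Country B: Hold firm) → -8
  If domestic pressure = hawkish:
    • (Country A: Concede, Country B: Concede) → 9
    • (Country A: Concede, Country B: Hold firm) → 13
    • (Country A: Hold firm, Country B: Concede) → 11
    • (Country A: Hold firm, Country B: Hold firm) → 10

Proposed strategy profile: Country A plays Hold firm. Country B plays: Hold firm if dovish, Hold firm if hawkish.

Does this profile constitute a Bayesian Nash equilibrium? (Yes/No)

No

Country A plays Hold firm: E[Hold firm] = 2/3·(11) + 1/3·(11) = 11; E[Concede] = 12. Not best-responding. ✗
Country B (domestic pressure dovish), facing Hold firm: Concede gives -7, Hold firm gives -8. Proposed Hold firm is not best — profitable deviation exists. ✗
Country B (domestic pressure hawkish), facing Hold firm: Concede gives 11, Hold firm gives 10. Proposed Hold firm is not best — profitable deviation exists. ✗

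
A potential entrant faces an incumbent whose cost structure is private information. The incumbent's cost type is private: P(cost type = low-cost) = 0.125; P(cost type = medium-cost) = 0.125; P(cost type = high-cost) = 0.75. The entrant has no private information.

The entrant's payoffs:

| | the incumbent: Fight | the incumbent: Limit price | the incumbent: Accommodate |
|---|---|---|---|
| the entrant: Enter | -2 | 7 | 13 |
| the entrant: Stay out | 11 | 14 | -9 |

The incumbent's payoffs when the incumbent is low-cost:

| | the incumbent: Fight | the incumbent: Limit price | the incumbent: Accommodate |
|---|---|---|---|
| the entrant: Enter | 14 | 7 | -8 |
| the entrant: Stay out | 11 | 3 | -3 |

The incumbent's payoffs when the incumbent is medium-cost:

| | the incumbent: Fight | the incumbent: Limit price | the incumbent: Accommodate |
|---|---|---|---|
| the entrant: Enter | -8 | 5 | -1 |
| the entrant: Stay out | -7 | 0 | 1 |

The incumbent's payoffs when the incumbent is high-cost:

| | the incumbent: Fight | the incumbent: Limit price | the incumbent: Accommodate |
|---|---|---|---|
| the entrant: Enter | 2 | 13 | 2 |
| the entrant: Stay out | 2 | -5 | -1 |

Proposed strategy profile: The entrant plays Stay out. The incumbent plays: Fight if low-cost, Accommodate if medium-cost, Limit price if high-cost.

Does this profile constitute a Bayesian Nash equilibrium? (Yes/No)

No

The entrant plays Stay out: E[Stay out] = 0.125·(11) + 0.125·(-9) + 0.75·(14) = 10.75; E[Enter] = 6.625. Best-responding. ✓
The incumbent (cost type low-cost), facing Stay out: Fight gives 11, Limit price gives 3, Accommodate gives -3. Proposed Fight is best. ✓
The incumbent (cost type medium-cost), facing Stay out: Fight gives -7, Limit price gives 0, Accommodate gives 1. Proposed Accommodate is best. ✓
The incumbent (cost type high-cost), facing Stay out: Fight gives 2, Limit price gives -5, Accommodate gives -1. Proposed Limit price is not best — profitable deviation exists. ✗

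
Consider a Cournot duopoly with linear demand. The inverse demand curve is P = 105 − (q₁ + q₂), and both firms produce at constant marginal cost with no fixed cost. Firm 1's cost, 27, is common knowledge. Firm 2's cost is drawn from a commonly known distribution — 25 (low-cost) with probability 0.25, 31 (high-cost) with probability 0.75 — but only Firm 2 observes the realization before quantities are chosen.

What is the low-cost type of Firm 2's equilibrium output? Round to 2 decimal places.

26.58

Type-c best response for Firm 2: q₂(c) = (105 − c)/2 − q₁/2.
Firm 1 maximizes expected profit; its first-order condition is 105 − 2q₁ − E[q₂] − 27 = 0.
Substituting E[q₂] and solving: E[c₂] = 29.5, so q₁ = (105 − 2·27 + 29.5)/3 = 26.8333.
q₂(low-cost) = (105 − 25 − 26.8333)/2 = 26.5833.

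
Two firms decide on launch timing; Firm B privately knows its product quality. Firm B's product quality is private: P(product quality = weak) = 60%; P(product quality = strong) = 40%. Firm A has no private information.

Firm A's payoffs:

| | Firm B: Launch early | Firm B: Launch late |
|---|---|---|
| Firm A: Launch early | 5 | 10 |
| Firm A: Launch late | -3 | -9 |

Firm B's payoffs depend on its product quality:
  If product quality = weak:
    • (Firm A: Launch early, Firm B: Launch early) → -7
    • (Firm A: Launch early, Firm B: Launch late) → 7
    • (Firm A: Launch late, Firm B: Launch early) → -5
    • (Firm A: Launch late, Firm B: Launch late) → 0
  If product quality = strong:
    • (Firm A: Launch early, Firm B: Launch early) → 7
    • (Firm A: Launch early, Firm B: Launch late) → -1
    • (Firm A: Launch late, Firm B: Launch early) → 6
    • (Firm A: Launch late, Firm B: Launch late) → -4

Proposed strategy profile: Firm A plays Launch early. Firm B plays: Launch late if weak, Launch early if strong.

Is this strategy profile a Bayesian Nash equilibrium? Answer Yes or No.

Yes

A profile is a BNE iff every type of every player is best-responding given beliefs about the other side.
Firm A plays Launch early: E[Launch early] = 0.6·(10) + 0.4·(5) = 8; E[Launch late] = -6.6. Best-responding. ✓
Firm B (product quality weak), facing Launch early: Launch early gives -7, Launch late gives 7. Proposed Launch late is best. ✓
Firm B (product quality strong), facing Launch early: Launch early gives 7, Launch late gives -1. Proposed Launch early is best. ✓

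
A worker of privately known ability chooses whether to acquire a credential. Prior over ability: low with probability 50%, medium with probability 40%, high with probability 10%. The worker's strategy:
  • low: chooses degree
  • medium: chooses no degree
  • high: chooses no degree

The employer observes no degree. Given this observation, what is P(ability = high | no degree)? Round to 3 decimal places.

Apply Bayes' rule using the sender's strategy as the likelihood.
P(no degree) = 0.5·0 + 0.4·1 + 0.1·1 = 0.5
P(high | no degree) = (0.1·1) / 0.5 = 0.1 / 0.5 = 0.2

0.200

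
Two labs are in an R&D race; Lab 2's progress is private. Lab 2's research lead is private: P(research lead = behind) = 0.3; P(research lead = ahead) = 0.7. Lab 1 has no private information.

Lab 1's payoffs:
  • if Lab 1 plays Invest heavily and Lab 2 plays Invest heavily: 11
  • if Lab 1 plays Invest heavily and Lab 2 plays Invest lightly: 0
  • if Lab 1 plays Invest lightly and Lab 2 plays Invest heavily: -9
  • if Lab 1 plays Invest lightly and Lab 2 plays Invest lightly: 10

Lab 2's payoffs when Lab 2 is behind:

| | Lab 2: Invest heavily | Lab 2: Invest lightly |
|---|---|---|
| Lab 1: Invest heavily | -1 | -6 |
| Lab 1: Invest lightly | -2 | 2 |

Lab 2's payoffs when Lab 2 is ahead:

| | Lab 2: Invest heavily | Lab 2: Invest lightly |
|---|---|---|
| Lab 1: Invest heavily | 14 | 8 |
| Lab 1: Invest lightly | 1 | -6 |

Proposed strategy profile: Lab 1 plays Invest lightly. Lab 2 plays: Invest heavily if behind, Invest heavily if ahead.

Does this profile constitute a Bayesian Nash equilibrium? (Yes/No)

No

A profile is a BNE iff every type of every player is best-responding given beliefs about the other side.
Lab 1 plays Invest lightly: E[Invest lightly] = 0.3·(-9) + 0.7·(-9) = -9; E[Invest heavily] = 11. Not best-responding. ✗
Lab 2 (research lead behind), facing Invest lightly: Invest heavily gives -2, Invest lightly gives 2. Proposed Invest heavily is not best — profitable deviation exists. ✗
Lab 2 (research lead ahead), facing Invest lightly: Invest heavily gives 1, Invest lightly gives -6. Proposed Invest heavily is best. ✓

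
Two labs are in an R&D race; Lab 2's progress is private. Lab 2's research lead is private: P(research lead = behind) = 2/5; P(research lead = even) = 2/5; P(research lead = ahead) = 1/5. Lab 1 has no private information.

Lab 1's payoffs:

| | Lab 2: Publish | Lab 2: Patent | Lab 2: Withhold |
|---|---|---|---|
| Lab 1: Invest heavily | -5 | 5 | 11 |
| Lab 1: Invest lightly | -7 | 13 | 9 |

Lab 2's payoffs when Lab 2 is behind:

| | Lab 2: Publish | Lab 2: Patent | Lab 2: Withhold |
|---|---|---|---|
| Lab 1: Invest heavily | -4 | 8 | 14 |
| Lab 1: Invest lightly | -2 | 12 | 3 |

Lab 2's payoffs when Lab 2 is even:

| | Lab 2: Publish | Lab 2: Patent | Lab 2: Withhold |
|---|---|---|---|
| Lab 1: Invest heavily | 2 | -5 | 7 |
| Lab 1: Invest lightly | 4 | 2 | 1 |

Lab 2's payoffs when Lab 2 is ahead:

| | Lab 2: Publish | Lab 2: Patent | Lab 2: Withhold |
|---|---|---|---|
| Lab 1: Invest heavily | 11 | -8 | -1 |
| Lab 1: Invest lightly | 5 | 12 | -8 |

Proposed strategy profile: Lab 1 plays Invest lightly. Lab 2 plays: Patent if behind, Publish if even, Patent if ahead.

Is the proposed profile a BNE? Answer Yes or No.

A profile is a BNE iff every type of every player is best-responding given beliefs about the other side.
Lab 1 plays Invest lightly: E[Invest lightly] = 2/5·(13) + 2/5·(-7) + 1/5·(13) = 5; E[Invest heavily] = 1. Best-responding. ✓
Lab 2 (research lead behind), facing Invest lightly: Publish gives -2, Patent gives 12, Withhold gives 3. Proposed Patent is best. ✓
Lab 2 (research lead even), facing Invest lightly: Publish gives 4, Patent gives 2, Withhold gives 1. Proposed Publish is best. ✓
Lab 2 (research lead ahead), facing Invest lightly: Publish gives 5, Patent gives 12, Withhold gives -8. Proposed Patent is best. ✓

Yes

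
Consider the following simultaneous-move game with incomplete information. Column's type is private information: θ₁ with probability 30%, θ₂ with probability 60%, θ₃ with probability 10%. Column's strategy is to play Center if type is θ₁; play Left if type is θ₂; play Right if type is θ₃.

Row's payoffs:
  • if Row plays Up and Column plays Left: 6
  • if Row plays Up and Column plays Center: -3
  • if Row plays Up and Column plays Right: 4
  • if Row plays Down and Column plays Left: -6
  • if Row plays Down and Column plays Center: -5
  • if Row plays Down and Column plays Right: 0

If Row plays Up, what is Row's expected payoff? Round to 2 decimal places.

E[Up] = 0.3·(-3) + 0.6·6 + 0.1·4 = (-0.9) + 3.6 + 0.4 = 3.1

3.10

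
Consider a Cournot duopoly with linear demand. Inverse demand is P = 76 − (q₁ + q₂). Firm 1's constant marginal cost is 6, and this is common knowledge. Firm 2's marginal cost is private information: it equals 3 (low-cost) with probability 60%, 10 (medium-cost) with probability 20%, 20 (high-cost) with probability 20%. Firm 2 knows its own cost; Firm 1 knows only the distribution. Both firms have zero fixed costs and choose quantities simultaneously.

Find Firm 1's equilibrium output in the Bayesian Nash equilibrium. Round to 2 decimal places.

23.93

Type-c best response for Firm 2: q₂(c) = (76 − c)/2 − q₁/2.
Firm 1 maximizes expected profit; its first-order condition is 76 − 2q₁ − E[q₂] − 6 = 0.
Substituting E[q₂] and solving: E[c₂] = 7.8, so q₁ = (76 − 2·6 + 7.8)/3 = 23.9333.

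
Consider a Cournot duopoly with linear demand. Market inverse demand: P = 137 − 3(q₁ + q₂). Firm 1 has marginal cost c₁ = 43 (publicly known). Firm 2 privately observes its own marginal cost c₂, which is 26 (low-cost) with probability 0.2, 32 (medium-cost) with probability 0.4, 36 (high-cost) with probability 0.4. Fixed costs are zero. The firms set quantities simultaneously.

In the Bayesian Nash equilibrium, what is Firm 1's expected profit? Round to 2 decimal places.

257.61

Type-c best response for Firm 2: q₂(c) = (137 − c)/6 − q₁/2.
Firm 1 maximizes expected profit; its first-order condition is 137 − 6q₁ − 3E[q₂] − 43 = 0.
Substituting E[q₂] and solving: E[c₂] = 32.4, so q₁ = (137 − 2·43 + 32.4)/9 = 9.26667.
E[P] = 137 − 3·(q₁ + E[q₂]) = 70.8; Firm 1's expected profit = (E[P] − 43)·q₁ = (70.8 − 43)·9.26667 = 257.613.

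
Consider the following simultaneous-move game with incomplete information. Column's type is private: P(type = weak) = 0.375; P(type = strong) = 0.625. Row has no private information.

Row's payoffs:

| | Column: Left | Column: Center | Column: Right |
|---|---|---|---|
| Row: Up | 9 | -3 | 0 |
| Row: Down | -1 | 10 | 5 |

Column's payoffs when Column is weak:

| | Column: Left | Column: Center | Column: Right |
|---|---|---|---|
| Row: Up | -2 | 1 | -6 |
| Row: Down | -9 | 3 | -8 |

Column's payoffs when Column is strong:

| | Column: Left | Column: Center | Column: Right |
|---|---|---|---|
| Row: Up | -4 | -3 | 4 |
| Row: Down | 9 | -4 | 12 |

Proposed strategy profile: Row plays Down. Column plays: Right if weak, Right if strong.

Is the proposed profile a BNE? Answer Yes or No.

Row plays Down: E[Down] = 0.375·(5) + 0.625·(5) = 5; E[Up] = 0. Best-responding. ✓
Column (type weak), facing Down: Left gives -9, Center gives 3, Right gives -8. Proposed Right is not best — profitable deviation exists. ✗
Column (type strong), facing Down: Left gives 9, Center gives -4, Right gives 12. Proposed Right is best. ✓

No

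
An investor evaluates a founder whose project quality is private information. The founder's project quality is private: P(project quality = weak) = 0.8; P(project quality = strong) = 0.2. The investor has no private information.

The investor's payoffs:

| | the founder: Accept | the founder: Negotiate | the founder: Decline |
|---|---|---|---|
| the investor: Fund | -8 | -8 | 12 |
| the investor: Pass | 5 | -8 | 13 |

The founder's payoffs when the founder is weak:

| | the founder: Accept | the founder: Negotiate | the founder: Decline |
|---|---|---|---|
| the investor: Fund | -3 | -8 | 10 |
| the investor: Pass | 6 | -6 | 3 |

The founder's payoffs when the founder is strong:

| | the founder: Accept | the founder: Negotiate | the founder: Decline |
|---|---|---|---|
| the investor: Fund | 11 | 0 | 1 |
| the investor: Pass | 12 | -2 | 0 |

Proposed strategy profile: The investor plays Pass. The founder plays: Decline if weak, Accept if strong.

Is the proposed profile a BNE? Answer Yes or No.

No

A profile is a BNE iff every type of every player is best-responding given beliefs about the other side.
The investor plays Pass: E[Pass] = 0.8·(13) + 0.2·(5) = 11.4; E[Fund] = 8. Best-responding. ✓
The founder (project quality weak), facing Pass: Accept gives 6, Negotiate gives -6, Decline gives 3. Proposed Decline is not best — profitable deviation exists. ✗
The founder (project quality strong), facing Pass: Accept gives 12, Negotiate gives -2, Decline gives 0. Proposed Accept is best. ✓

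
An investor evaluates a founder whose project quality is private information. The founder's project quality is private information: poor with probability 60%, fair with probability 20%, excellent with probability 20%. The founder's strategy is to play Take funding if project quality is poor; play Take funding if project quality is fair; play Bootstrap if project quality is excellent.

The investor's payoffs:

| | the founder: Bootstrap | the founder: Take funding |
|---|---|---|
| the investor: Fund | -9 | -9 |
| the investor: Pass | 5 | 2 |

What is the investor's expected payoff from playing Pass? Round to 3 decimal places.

2.600

Take the expectation over the founder's project quality, weighting each type's action by its prior probability.
E[Pass] = 0.6·2 + 0.2·2 + 0.2·5 = 1.2 + 0.4 + 1 = 2.6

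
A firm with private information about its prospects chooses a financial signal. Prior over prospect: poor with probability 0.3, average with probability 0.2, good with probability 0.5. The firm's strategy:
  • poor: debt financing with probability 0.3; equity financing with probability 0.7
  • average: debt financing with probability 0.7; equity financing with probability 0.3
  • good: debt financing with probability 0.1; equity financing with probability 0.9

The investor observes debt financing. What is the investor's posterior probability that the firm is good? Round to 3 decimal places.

P(debt financing) = 0.3·0.3 + 0.2·0.7 + 0.5·0.1 = 0.28
P(good | debt financing) = (0.5·0.1) / 0.28 = 0.05 / 0.28 = 0.178571

0.179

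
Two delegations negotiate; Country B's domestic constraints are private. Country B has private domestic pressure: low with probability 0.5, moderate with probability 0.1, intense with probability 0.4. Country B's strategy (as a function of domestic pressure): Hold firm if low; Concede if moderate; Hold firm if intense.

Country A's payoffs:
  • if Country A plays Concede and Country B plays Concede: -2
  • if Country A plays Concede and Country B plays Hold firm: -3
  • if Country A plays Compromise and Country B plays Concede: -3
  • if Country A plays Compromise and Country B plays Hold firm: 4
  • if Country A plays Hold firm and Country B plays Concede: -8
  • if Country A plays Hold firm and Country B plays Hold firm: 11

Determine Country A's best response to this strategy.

Hold firm

E[Concede] = 0.5·(-3) + 0.1·(-2) + 0.4·(-3) = -2.9
E[Compromise] = 0.5·(4) + 0.1·(-3) + 0.4·(4) = 3.3
E[Hold firm] = 0.5·(11) + 0.1·(-8) + 0.4·(11) = 9.1
Best response: Hold firm (9.1 is the largest).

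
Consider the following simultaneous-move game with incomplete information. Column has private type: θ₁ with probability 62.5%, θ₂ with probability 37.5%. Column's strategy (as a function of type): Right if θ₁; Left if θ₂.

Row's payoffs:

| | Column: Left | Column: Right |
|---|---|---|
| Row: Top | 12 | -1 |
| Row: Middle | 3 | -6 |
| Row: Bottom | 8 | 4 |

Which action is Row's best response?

E[Top] = 0.625·(-1) + 0.375·(12) = 3.875
E[Middle] = 0.625·(-6) + 0.375·(3) = -2.625
E[Bottom] = 0.625·(4) + 0.375·(8) = 5.5
Best response: Bottom (5.5 is the largest).

Bottom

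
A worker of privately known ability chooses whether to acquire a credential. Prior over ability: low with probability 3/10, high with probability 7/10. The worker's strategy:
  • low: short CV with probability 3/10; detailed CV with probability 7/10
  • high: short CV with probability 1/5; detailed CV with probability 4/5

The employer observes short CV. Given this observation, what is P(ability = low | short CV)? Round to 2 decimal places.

0.39

P(short CV) = (3/10)·(3/10) + (7/10)·(1/5) = 23/100
P(low | short CV) = ((3/10)·(3/10)) / (23/100) = (9/100) / (23/100) = 9/23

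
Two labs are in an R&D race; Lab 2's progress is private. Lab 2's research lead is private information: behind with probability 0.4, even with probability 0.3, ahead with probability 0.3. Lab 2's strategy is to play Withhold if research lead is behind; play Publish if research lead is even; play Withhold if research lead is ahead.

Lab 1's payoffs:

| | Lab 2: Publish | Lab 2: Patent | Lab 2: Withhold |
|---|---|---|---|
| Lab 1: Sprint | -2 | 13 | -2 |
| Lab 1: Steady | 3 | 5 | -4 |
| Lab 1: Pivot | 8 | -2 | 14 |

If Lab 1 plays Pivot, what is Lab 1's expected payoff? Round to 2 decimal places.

Take the expectation over Lab 2's research lead, weighting each type's action by its prior probability.
E[Pivot] = 0.4·14 + 0.3·8 + 0.3·14 = 5.6 + 2.4 + 4.2 = 12.2

12.20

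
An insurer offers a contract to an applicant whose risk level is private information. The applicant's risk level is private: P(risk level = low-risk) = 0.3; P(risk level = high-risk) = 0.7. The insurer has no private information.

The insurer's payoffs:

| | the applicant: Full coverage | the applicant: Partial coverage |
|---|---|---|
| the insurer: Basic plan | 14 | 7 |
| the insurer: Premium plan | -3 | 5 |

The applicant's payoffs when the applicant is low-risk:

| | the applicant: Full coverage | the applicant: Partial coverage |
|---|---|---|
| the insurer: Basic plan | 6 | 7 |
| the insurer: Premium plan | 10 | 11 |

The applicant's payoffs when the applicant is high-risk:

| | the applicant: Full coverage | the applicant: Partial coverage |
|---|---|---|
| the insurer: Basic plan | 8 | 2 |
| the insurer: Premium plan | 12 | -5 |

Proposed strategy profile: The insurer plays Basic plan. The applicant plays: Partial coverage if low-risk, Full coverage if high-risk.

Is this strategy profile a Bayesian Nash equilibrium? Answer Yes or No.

Yes

The insurer plays Basic plan: E[Basic plan] = 0.3·(7) + 0.7·(14) = 11.9; E[Premium plan] = -0.6. Best-responding. ✓
The applicant (risk level low-risk), facing Basic plan: Full coverage gives 6, Partial coverage gives 7. Proposed Partial coverage is best. ✓
The applicant (risk level high-risk), facing Basic plan: Full coverage gives 8, Partial coverage gives 2. Proposed Full coverage is best. ✓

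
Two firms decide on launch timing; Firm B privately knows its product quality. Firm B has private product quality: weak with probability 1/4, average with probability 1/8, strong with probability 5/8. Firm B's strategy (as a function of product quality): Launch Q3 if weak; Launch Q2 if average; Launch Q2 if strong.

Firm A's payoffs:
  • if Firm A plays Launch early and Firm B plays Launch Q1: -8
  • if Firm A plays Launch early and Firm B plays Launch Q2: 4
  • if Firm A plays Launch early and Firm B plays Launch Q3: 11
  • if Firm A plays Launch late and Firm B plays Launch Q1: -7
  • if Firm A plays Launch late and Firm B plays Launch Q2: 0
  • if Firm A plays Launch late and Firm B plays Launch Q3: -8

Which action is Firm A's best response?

Launch early

E[Launch early] = 1/4·(11) + 1/8·(4) + 5/8·(4) = 23/4
E[Launch late] = 1/4·(-8) + 1/8·(0) + 5/8·(0) = -2
Best response: Launch early (23/4 is the largest).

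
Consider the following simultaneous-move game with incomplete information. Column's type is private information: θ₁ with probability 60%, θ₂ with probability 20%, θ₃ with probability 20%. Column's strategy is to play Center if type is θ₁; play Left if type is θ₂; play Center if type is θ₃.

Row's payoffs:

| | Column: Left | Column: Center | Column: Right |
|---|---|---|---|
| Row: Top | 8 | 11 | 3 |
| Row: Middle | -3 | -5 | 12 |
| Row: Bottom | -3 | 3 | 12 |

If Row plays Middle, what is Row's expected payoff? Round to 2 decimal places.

-4.60

E[Middle] = 0.6·(-5) + 0.2·(-3) + 0.2·(-5) = (-3) + (-0.6) + (-1) = -4.6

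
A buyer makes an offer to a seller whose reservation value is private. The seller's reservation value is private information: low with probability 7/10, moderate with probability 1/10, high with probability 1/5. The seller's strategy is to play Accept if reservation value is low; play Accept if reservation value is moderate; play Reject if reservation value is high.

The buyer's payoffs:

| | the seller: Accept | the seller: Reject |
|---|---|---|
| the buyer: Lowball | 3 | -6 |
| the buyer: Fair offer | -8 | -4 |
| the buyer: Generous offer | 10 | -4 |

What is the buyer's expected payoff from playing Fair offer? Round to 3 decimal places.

-7.200

E[Fair offer] = 7/10·(-8) + 1/10·(-8) + 1/5·(-4) = (-28/5) + (-4/5) + (-4/5) = -36/5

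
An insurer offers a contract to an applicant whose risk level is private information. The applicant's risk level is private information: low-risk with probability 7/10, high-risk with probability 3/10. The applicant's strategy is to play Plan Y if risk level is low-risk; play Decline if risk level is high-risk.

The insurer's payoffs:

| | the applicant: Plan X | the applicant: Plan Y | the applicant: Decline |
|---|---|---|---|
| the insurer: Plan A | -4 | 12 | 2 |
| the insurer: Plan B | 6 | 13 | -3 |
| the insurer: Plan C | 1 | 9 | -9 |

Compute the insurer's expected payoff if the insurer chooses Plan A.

E[Plan A] = 7/10·12 + 3/10·2 = 42/5 + 3/5 = 9

9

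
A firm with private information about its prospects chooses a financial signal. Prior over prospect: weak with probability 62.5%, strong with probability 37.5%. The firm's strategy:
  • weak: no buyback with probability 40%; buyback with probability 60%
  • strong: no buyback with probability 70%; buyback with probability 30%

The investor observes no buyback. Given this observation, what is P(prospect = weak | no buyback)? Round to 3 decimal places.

P(no buyback) = 0.625·0.4 + 0.375·0.7 = 0.5125
P(weak | no buyback) = (0.625·0.4) / 0.5125 = 0.25 / 0.5125 = 0.487805

0.488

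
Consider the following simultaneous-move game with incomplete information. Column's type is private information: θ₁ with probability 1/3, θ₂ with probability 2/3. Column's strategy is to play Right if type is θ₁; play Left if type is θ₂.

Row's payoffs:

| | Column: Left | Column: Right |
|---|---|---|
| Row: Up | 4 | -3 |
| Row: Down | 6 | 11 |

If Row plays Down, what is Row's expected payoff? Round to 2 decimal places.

7.67

Take the expectation over Column's type, weighting each type's action by its prior probability.
E[Down] = 1/3·11 + 2/3·6 = 11/3 + 4 = 23/3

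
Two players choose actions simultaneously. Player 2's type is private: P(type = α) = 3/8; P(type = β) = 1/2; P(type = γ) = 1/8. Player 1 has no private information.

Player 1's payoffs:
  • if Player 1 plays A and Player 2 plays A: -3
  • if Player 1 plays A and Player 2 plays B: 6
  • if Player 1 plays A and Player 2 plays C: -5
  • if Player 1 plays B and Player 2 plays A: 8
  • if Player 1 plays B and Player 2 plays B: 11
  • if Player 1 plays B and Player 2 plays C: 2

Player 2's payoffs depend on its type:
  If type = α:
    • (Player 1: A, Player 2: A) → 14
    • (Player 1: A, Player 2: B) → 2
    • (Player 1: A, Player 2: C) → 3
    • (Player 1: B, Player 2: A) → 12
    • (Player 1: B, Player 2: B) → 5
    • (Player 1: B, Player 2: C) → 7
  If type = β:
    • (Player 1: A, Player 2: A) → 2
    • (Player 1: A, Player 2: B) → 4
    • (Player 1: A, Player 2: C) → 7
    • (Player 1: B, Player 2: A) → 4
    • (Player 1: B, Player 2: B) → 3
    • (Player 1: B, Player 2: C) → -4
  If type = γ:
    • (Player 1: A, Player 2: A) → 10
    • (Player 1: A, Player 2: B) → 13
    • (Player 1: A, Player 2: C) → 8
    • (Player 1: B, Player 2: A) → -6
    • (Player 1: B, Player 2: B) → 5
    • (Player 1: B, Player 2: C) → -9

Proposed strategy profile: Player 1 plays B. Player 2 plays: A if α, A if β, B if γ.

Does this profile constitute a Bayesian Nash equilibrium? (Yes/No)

Yes

Player 1 plays B: E[B] = 3/8·(8) + 1/2·(8) + 1/8·(11) = 67/8; E[A] = -15/8. Best-responding. ✓
Player 2 (type α), facing B: A gives 12, B gives 5, C gives 7. Proposed A is best. ✓
Player 2 (type β), facing B: A gives 4, B gives 3, C gives -4. Proposed A is best. ✓
Player 2 (type γ), facing B: A gives -6, B gives 5, C gives -9. Proposed B is best. ✓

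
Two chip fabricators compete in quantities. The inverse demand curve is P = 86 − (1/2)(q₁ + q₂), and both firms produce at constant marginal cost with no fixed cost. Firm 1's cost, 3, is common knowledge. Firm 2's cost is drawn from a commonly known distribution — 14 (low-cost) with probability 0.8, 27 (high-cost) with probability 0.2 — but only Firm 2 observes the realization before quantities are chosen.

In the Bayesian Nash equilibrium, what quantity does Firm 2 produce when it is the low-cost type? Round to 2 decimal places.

Type-c best response for Firm 2: q₂(c) = (86 − c) − q₁/2.
Firm 1 maximizes expected profit; its first-order condition is 86 − q₁ − (1/2)E[q₂] − 3 = 0.
Substituting E[q₂] and solving: E[c₂] = 16.6, so q₁ = (86 − 2·3 + 16.6)/(3/2) = 64.4.
q₂(low-cost) = (86 − 14 − (1/2)·64.4) = 39.8.

39.80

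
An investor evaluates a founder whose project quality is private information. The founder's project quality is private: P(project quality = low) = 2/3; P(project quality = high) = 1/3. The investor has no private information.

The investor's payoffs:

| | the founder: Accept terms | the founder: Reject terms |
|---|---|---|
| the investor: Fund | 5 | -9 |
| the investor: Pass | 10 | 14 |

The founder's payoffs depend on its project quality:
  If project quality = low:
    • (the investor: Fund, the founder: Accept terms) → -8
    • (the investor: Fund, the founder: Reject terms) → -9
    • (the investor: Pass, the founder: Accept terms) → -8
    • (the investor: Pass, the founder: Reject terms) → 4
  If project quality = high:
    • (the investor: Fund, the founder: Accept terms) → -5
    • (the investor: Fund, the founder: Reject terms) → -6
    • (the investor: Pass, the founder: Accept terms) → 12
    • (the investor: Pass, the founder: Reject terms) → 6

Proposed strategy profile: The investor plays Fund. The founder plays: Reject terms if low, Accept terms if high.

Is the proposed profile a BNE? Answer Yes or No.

The investor plays Fund: E[Fund] = 2/3·(-9) + 1/3·(5) = -13/3; E[Pass] = 38/3. Not best-responding. ✗
The founder (project quality low), facing Fund: Accept terms gives -8, Reject terms gives -9. Proposed Reject terms is not best — profitable deviation exists. ✗
The founder (project quality high), facing Fund: Accept terms gives -5, Reject terms gives -6. Proposed Accept terms is best. ✓

No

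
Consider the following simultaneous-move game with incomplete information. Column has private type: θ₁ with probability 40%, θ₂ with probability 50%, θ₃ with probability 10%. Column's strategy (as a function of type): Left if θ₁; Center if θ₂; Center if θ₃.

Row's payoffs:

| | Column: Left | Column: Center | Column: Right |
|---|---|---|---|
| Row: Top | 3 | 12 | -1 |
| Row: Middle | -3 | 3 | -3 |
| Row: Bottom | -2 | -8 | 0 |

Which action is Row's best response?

Compute Row's expected payoff for each action, taking the expectation over Column's type.
E[Top] = 0.4·(3) + 0.5·(12) + 0.1·(12) = 8.4
E[Middle] = 0.4·(-3) + 0.5·(3) + 0.1·(3) = 0.6
E[Bottom] = 0.4·(-2) + 0.5·(-8) + 0.1·(-8) = -5.6
Best response: Top (8.4 is the largest).

Top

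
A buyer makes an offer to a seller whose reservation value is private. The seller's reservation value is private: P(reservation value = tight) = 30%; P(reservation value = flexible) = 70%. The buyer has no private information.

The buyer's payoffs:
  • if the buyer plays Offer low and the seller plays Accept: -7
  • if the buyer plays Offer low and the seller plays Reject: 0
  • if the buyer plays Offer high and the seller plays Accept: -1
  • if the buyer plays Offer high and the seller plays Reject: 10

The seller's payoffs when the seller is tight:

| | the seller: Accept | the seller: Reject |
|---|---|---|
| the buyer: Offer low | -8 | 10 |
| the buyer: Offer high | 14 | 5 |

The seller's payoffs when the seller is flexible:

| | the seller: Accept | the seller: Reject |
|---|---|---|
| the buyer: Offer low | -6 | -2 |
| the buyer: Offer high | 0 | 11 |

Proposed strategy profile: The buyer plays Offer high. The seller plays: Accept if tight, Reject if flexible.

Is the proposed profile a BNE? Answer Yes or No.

Yes

The buyer plays Offer high: E[Offer high] = 0.3·(-1) + 0.7·(10) = 6.7; E[Offer low] = -2.1. Best-responding. ✓
The seller (reservation value tight), facing Offer high: Accept gives 14, Reject gives 5. Proposed Accept is best. ✓
The seller (reservation value flexible), facing Offer high: Accept gives 0, Reject gives 11. Proposed Reject is best. ✓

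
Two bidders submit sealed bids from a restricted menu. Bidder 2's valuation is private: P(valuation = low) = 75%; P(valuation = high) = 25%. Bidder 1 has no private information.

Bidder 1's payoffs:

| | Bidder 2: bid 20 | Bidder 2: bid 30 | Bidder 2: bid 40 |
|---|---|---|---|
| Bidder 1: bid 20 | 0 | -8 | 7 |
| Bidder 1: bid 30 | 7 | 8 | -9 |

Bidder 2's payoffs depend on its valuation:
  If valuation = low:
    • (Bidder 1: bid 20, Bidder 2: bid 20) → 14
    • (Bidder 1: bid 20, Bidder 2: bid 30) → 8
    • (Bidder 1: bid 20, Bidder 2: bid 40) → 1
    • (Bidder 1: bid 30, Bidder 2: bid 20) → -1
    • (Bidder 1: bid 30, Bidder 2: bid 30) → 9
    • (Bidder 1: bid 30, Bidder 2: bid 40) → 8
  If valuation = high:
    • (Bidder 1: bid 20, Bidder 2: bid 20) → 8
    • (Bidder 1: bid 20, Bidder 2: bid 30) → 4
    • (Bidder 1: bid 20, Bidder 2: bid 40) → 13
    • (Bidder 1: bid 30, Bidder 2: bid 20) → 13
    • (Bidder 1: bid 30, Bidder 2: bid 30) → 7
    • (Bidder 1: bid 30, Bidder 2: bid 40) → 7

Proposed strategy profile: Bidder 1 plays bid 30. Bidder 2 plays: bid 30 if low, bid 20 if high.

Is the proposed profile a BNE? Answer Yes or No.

Bidder 1 plays bid 30: E[bid 30] = 0.75·(8) + 0.25·(7) = 7.75; E[bid 20] = -6. Best-responding. ✓
Bidder 2 (valuation low), facing bid 30: bid 20 gives -1, bid 30 gives 9, bid 40 gives 8. Proposed bid 30 is best. ✓
Bidder 2 (valuation high), facing bid 30: bid 20 gives 13, bid 30 gives 7, bid 40 gives 7. Proposed bid 20 is best. ✓

Yes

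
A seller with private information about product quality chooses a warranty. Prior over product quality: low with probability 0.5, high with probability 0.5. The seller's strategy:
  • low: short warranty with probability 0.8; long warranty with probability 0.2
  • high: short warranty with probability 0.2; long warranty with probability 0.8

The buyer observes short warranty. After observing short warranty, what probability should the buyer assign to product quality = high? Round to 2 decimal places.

0.20

P(short warranty) = 0.5·0.8 + 0.5·0.2 = 0.5
P(high | short warranty) = (0.5·0.2) / 0.5 = 0.1 / 0.5 = 0.2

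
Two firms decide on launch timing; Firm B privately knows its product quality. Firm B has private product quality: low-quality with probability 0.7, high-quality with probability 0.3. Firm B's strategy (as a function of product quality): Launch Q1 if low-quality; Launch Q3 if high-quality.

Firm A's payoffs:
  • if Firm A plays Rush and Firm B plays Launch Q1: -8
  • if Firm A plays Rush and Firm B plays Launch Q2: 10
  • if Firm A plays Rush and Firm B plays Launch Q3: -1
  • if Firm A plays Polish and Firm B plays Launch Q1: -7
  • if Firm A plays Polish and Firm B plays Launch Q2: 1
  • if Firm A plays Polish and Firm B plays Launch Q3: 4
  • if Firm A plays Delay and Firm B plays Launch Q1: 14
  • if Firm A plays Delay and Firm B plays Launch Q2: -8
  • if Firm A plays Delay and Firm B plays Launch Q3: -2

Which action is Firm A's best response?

Compute Firm A's expected payoff for each action, taking the expectation over Firm B's type.
E[Rush] = 0.7·(-8) + 0.3·(-1) = -5.9
E[Polish] = 0.7·(-7) + 0.3·(4) = -3.7
E[Delay] = 0.7·(14) + 0.3·(-2) = 9.2
Best response: Delay (9.2 is the largest).

Delay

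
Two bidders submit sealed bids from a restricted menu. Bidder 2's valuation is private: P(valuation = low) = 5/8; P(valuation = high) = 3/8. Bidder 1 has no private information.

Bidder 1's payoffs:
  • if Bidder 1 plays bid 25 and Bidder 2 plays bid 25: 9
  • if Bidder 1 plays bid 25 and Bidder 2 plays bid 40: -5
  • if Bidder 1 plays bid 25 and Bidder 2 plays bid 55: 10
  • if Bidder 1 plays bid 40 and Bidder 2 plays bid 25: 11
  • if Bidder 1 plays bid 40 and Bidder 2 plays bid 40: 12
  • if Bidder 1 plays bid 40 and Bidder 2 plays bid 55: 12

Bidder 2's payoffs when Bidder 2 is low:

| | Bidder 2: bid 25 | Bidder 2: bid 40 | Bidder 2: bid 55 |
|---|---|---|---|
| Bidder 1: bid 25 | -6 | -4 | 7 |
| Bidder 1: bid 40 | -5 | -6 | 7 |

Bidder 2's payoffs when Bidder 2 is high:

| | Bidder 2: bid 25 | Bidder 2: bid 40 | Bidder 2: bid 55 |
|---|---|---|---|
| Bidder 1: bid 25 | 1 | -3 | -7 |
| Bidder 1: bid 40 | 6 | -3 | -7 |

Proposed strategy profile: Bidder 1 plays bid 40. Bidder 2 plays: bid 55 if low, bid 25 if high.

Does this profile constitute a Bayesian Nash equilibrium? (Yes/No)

A profile is a BNE iff every type of every player is best-responding given beliefs about the other side.
Bidder 1 plays bid 40: E[bid 40] = 5/8·(12) + 3/8·(11) = 93/8; E[bid 25] = 77/8. Best-responding. ✓
Bidder 2 (valuation low), facing bid 40: bid 25 gives -5, bid 40 gives -6, bid 55 gives 7. Proposed bid 55 is best. ✓
Bidder 2 (valuation high), facing bid 40: bid 25 gives 6, bid 40 gives -3, bid 55 gives -7. Proposed bid 25 is best. ✓

Yes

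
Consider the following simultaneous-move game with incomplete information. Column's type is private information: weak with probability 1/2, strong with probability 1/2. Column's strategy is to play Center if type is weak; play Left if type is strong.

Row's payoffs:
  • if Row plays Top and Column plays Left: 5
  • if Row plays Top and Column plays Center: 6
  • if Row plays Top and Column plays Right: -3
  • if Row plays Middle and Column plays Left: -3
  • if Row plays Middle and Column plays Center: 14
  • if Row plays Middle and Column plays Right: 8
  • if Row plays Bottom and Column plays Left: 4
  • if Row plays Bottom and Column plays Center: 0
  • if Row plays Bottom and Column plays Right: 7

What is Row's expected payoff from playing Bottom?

E[Bottom] = 1/2·0 + 1/2·4 = 0 + 2 = 2

2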